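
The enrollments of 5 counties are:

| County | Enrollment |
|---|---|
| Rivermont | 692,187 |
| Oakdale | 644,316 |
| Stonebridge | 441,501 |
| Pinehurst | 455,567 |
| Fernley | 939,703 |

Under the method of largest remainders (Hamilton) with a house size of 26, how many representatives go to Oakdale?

5

The standard divisor is 3173274/26 = 122049.
Standard quotas: Rivermont 5.6714, Oakdale 5.2792, Stonebridge 3.6174, Pinehurst 3.7327, Fernley 7.6994.
Lower quotas: Rivermont 5, Oakdale 5, Stonebridge 3, Pinehurst 3, Fernley 7 (sum 23, leaving 3 seats).
Remainders in descending order: Pinehurst 0.7327, Fernley 0.6994, Rivermont 0.6714, Stonebridge 0.6174, Oakdale 0.2792.
The surplus seats go to Pinehurst, Fernley, Rivermont.
Oakdale receives 5.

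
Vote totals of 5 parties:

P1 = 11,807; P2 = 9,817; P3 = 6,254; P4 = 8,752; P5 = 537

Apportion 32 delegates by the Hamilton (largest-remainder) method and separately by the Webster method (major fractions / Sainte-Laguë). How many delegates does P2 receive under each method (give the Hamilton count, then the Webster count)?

8 and 9

Hamilton: P1 10, P2 8, P3 5, P4 8, P5 1.
Webster: P1 10, P2 9, P3 5, P4 8, P5 0.
P2 gets 8 under Hamilton and 9 under Webster.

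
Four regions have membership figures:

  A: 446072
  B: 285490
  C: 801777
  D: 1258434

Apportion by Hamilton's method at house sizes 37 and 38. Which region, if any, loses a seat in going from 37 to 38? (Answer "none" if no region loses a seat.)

At 37 seats: A 6, B 4, C 10, D 17.
At 38 seats: A 6, B 4, C 11, D 17.
No region's allocation decreased.

none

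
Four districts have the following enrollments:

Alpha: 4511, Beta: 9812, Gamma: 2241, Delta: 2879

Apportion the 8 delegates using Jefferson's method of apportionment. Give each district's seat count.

Alpha: 2; Beta: 4; Gamma: 1; Delta: 1

Standard divisor 19443/8 ≈ 2430.375; standard quotas: Alpha 1.856, Beta 4.037, Gamma 0.922, Delta 1.185.
Rounding down gives 1, 4, 0, 1 = 6 seats, so the divisor must be adjusted.
With modified divisor 2100: modified quotas Alpha 2.148, Beta 4.672, Gamma 1.067, Delta 1.371.
Rounding down: Alpha 2, Beta 4, Gamma 1, Delta 1 (total 8).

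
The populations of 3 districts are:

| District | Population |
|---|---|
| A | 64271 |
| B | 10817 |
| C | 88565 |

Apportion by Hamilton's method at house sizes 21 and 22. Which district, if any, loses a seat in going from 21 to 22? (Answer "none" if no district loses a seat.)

B

At 21 seats: A 8, B 2, C 11.
At 22 seats: A 9, B 1, C 12.
B drops from 2 to 1.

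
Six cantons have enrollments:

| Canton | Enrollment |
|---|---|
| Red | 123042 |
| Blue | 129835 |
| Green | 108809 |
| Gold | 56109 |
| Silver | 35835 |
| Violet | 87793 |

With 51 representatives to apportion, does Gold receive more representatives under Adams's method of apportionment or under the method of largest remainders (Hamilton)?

Adams

Adams: Red 11, Blue 12, Green 10, Gold 6, Silver 4, Violet 8.
Hamilton: Red 12, Blue 12, Green 10, Gold 5, Silver 4, Violet 8.
Gold gets 6 under Adams and 5 under Hamilton.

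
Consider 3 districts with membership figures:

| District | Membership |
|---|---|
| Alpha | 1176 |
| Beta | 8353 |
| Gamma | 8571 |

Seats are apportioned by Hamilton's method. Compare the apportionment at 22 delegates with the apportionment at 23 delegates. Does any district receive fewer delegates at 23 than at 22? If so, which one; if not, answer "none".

Alpha

At 22 seats: Alpha 2, Beta 10, Gamma 10.
At 23 seats: Alpha 1, Beta 11, Gamma 11.
Alpha drops from 2 to 1.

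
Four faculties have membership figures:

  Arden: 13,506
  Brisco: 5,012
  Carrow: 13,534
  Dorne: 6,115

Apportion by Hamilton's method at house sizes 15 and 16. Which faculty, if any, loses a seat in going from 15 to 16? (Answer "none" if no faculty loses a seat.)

Dorne

At 15 seats: Arden 5, Brisco 2, Carrow 5, Dorne 3.
At 16 seats: Arden 6, Brisco 2, Carrow 6, Dorne 2.
Dorne drops from 3 to 2.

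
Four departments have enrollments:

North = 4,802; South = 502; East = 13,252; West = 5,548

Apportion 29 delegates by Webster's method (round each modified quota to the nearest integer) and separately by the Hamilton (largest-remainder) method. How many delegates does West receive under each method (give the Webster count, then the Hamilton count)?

Webster: North 6, South 1, East 16, West 6.
Hamilton: North 6, South 0, East 16, West 7.
West gets 6 under Webster and 7 under Hamilton.

6 and 7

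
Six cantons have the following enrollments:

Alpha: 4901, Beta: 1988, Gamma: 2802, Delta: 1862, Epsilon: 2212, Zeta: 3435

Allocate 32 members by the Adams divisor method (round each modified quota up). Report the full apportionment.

Alpha 9, Beta 4, Gamma 5, Delta 4, Epsilon 4, Zeta 6

Standard divisor 17200/32 ≈ 537.5; standard quotas: Alpha 9.118, Beta 3.699, Gamma 5.213, Delta 3.464, Epsilon 4.115, Zeta 6.391.
Rounding up gives 10, 4, 6, 4, 5, 7 = 36 seats, so the divisor must be adjusted.
With modified divisor 600: modified quotas Alpha 8.168, Beta 3.313, Gamma 4.670, Delta 3.103, Epsilon 3.687, Zeta 5.725.
Rounding up: Alpha 9, Beta 4, Gamma 5, Delta 4, Epsilon 4, Zeta 6 (total 32).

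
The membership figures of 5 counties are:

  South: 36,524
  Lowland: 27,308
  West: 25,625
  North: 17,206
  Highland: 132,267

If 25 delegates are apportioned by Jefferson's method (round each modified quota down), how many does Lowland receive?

3

Standard divisor 238930/25 ≈ 9557.2; standard quotas: South 3.822, Lowland 2.857, West 2.681, North 1.800, Highland 13.840.
Rounding down gives 3, 2, 2, 1, 13 = 21 seats, so the divisor must be adjusted.
With modified divisor 8700: modified quotas South 4.198, Lowland 3.139, West 2.945, North 1.978, Highland 15.203.
Rounding down: South 4, Lowland 3, West 2, North 1, Highland 15 (total 25).
Lowland receives 3.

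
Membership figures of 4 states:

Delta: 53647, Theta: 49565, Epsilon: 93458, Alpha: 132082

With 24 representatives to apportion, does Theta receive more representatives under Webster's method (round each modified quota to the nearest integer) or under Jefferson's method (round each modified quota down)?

Webster

Webster: Delta 4, Theta 4, Epsilon 7, Alpha 9.
Jefferson: Delta 4, Theta 3, Epsilon 7, Alpha 10.
Theta gets 4 under Webster and 3 under Jefferson.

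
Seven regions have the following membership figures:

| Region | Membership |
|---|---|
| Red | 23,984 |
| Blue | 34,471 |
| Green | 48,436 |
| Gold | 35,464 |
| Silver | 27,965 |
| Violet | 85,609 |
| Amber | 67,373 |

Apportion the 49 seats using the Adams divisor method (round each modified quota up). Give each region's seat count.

Standard divisor 323302/49 ≈ 6598; standard quotas: Red 3.635, Blue 5.224, Green 7.341, Gold 5.375, Silver 4.238, Violet 12.975, Amber 10.211.
Rounding up gives 4, 6, 8, 6, 5, 13, 11 = 53 seats, so the divisor must be adjusted.
With modified divisor 7040: modified quotas Red 3.407, Blue 4.896, Green 6.880, Gold 5.037, Silver 3.972, Violet 12.160, Amber 9.570.
Rounding up: Red 4, Blue 5, Green 7, Gold 6, Silver 4, Violet 13, Amber 10 (total 49).

Red 4, Blue 5, Green 7, Gold 6, Silver 4, Violet 13, Amber 10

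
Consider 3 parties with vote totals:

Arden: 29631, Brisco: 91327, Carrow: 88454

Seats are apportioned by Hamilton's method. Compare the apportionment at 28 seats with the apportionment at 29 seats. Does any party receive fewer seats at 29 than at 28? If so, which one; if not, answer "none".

none

At 28 seats: Arden 4, Brisco 12, Carrow 12.
At 29 seats: Arden 4, Brisco 13, Carrow 12.
No party's allocation decreased.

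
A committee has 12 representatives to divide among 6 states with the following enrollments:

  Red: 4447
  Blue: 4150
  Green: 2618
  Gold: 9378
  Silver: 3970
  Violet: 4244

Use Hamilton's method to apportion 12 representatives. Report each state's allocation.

The standard divisor is 28807/12 ≈ 2400.583.
Standard quotas: Red 1.8525, Blue 1.7287, Green 1.0906, Gold 3.9066, Silver 1.6538, Violet 1.7679.
Lower quotas: Red 1, Blue 1, Green 1, Gold 3, Silver 1, Violet 1 (sum 8, leaving 4 seats).
Remainders in descending order: Gold 0.9066, Red 0.8525, Violet 0.7679, Blue 0.7287, Silver 0.6538, Green 0.0906.
Largest remainders: Gold, Red, Violet, Blue receive the extra seats.

Red 2, Blue 2, Green 1, Gold 4, Silver 1, Violet 2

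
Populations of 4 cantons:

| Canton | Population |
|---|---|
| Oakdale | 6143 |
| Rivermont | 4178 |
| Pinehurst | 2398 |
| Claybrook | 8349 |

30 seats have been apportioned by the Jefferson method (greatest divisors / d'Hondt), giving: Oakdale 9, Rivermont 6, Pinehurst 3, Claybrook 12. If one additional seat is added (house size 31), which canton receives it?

Claybrook

Priority for the next seat is population ÷ (current seats + 1).
Priorities: Oakdale 614.300, Rivermont 596.857, Pinehurst 599.500, Claybrook 642.231.
Highest priority: Claybrook.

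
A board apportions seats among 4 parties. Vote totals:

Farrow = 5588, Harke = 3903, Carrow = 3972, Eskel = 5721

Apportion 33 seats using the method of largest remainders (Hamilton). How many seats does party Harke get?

The standard divisor is 19184/33 ≈ 581.333.
Standard quotas: Farrow 9.6124, Harke 6.7139, Carrow 6.8326, Eskel 9.8412.
Lower quotas: Farrow 9, Harke 6, Carrow 6, Eskel 9 (sum 30, leaving 3 seats).
Remainders in descending order: Eskel 0.8412, Carrow 0.8326, Harke 0.7139, Farrow 0.6124.
Largest remainders: Eskel, Carrow, Harke receive the extra seats.
Harke receives 7.

7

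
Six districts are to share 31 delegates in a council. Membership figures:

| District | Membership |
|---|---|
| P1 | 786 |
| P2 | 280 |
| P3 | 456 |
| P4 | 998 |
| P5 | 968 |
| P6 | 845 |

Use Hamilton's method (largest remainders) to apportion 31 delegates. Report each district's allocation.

P1: 6, P2: 2, P3: 3, P4: 7, P5: 7, P6: 6

Standard divisor: 4333 ÷ 31 ≈ 139.774.
Standard quotas: P1 5.623, P2 2.003, P3 3.262, P4 7.140, P5 6.925, P6 6.045.
Lower quotas: P1 5, P2 2, P3 3, P4 7, P5 6, P6 6 (sum 29, leaving 2 seats).
Remainders in descending order: P5 0.925, P1 0.623, P3 0.262, P4 0.140, P6 0.045, P2 0.003.
The surplus seats go to P5, P1.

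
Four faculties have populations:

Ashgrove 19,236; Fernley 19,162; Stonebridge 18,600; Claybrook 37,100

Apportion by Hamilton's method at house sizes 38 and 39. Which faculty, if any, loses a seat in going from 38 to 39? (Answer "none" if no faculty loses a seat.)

At 38 seats: Ashgrove 8, Fernley 8, Stonebridge 7, Claybrook 15.
At 39 seats: Ashgrove 8, Fernley 8, Stonebridge 8, Claybrook 15.
No faculty's allocation decreased.

none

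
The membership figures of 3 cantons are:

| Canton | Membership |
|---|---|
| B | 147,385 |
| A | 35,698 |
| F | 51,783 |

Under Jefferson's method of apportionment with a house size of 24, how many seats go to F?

Standard divisor 234866/24 ≈ 9786.083; standard quotas: B 15.061, A 3.648, F 5.291.
Rounding down gives 15, 3, 5 = 23 seats, so the divisor must be adjusted.
With modified divisor 9100: modified quotas B 16.196, A 3.923, F 5.690.
Rounding down: B 16, A 3, F 5 (total 24).
F receives 5.

5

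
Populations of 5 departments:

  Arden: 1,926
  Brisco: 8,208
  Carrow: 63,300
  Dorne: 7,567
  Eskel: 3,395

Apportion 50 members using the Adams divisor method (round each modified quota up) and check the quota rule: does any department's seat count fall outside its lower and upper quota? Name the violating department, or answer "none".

Standard quotas: Arden 1.141, Brisco 4.863, Carrow 37.502, Dorne 4.483, Eskel 2.011.
Adams allocation: Arden 2, Brisco 5, Carrow 36, Dorne 5, Eskel 2.
Carrow has quota 37.502 (lower 37, upper 38) but receives 36 — outside the quota interval.

Carrow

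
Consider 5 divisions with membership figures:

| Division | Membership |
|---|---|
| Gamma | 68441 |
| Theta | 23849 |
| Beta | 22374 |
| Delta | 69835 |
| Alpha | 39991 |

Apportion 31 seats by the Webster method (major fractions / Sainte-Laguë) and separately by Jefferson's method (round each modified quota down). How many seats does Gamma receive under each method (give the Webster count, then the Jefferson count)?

9 and 10

Webster: Gamma 9, Theta 3, Beta 3, Delta 10, Alpha 6.
Jefferson: Gamma 10, Theta 3, Beta 3, Delta 10, Alpha 5.
Gamma gets 9 under Webster and 10 under Jefferson.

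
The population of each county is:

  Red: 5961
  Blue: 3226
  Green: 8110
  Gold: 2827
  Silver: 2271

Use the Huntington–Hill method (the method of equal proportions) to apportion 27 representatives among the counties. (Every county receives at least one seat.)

With divisor 835: modified quotas Red 7.139, Blue 3.863, Green 9.713, Gold 3.386, Silver 2.720.
Geometric-mean thresholds: Red √(7·8)=7.483, Blue √(3·4)=3.464, Green √(9·10)=9.487, Gold √(3·4)=3.464, Silver √(2·3)=2.449.
Each quota rounded against its threshold gives Red 7, Blue 4, Green 10, Gold 3, Silver 3 (total 27).

Red: 7; Blue: 4; Green: 10; Gold: 3; Silver: 3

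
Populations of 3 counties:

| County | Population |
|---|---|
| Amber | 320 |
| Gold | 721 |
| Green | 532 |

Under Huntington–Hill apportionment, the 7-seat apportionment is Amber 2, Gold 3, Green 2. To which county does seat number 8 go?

Green

Priority for the next seat is population ÷ (√(s·(s+1))).
Priorities: Amber 130.639, Gold 208.135, Green 217.188.
Highest priority: Green.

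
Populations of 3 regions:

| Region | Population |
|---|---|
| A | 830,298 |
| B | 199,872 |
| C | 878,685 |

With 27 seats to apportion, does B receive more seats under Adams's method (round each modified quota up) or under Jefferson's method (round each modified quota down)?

Adams: A 12, B 3, C 12.
Jefferson: A 12, B 2, C 13.
B gets 3 under Adams and 2 under Jefferson.

Adams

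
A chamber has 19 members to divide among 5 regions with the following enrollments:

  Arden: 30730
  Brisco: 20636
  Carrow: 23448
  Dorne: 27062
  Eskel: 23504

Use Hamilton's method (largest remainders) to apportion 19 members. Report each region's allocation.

Arden: 5; Brisco: 3; Carrow: 3; Dorne: 4; Eskel: 4

The standard divisor is 125380/19 ≈ 6598.947.
Standard quotas: Arden 4.6568, Brisco 3.1272, Carrow 3.5533, Dorne 4.1010, Eskel 3.5618.
Lower quotas: Arden 4, Brisco 3, Carrow 3, Dorne 4, Eskel 3 (sum 17, leaving 2 seats).
Remainders in descending order: Arden 0.6568, Eskel 0.5618, Carrow 0.5533, Brisco 0.1272, Dorne 0.1010.
Largest remainders: Arden, Eskel receive the extra seats.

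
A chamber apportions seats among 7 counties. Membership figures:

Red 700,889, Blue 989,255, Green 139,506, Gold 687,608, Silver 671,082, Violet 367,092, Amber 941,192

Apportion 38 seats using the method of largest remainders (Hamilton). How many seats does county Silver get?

Standard divisor: 4496624 ÷ 38 ≈ 118332.211.
Standard quotas: Red 5.9231, Blue 8.3600, Green 1.1789, Gold 5.8108, Silver 5.6712, Violet 3.1022, Amber 7.9538.
Lower quotas: Red 5, Blue 8, Green 1, Gold 5, Silver 5, Violet 3, Amber 7 (sum 34, leaving 4 seats).
Remainders in descending order: Amber 0.9538, Red 0.9231, Gold 0.8108, Silver 0.6712, Blue 0.3600, Green 0.1789, Violet 0.1022.
Largest remainders: Amber, Red, Gold, Silver receive the extra seats.
Silver receives 6.

6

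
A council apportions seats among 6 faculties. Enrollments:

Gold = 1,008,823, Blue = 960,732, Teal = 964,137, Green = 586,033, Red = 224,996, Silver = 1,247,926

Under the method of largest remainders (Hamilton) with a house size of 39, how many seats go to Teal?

7

The standard divisor is 4992647/39 ≈ 128016.59.
Standard quotas: Gold 7.8804, Blue 7.5047, Teal 7.5313, Green 4.5778, Red 1.7576, Silver 9.7482.
Lower quotas: Gold 7, Blue 7, Teal 7, Green 4, Red 1, Silver 9 (sum 35, leaving 4 seats).
Remainders in descending order: Gold 0.8804, Red 0.7576, Silver 0.7482, Green 0.5778, Teal 0.5313, Blue 0.5047.
Largest remainders: Gold, Red, Silver, Green receive the extra seats.
Teal receives 7.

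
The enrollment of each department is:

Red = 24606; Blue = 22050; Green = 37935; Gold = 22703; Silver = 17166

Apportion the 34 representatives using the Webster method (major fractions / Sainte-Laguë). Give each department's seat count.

Red 7, Blue 6, Green 10, Gold 6, Silver 5

Standard divisor 124460/34 ≈ 3660.588; standard quotas: Red 6.722, Blue 6.024, Green 10.363, Gold 6.202, Silver 4.689.
Rounding to the nearest integer gives Red 7, Blue 6, Green 10, Gold 6, Silver 5 — total 34, matching the house size, so no adjustment is needed.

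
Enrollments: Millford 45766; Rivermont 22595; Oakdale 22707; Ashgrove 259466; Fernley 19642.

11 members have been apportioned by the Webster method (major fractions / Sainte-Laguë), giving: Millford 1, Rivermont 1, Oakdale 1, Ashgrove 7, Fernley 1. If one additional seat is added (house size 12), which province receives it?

Ashgrove

Priority for the next seat is population ÷ (current seats + 0.5).
Priorities: Millford 30510.667, Rivermont 15063.333, Oakdale 15138.000, Ashgrove 34595.467, Fernley 13094.667.
Highest priority: Ashgrove.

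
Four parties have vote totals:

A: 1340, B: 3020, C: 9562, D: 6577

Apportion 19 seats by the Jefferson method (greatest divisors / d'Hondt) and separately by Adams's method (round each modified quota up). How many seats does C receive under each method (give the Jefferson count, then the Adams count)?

9 and 8

Jefferson: A 1, B 3, C 9, D 6.
Adams: A 2, B 3, C 8, D 6.
C gets 9 under Jefferson and 8 under Adams.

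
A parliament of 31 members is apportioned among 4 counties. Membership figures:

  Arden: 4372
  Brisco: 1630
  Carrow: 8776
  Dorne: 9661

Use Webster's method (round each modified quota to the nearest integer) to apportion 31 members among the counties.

Arden=6, Brisco=2, Carrow=11, Dorne=12

Standard divisor 24439/31 ≈ 788.355; standard quotas: Arden 5.546, Brisco 2.068, Carrow 11.132, Dorne 12.255.
Rounding to the nearest integer gives Arden 6, Brisco 2, Carrow 11, Dorne 12 — total 31, matching the house size, so no adjustment is needed.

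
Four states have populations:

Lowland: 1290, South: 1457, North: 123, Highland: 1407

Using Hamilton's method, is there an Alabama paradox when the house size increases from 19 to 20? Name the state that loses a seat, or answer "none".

North

At 19 seats: Lowland 6, South 6, North 1, Highland 6.
At 20 seats: Lowland 6, South 7, North 0, Highland 7.
North drops from 1 to 0.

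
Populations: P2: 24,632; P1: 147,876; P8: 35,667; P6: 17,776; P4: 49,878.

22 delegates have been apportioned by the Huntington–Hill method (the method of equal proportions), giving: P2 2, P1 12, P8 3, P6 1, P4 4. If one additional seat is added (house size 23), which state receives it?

Priority for the next seat is population ÷ (√(s·(s+1))).
Priorities: P2 10055.972, P1 11839.555, P8 10296.176, P6 12569.530, P4 11153.060.
Highest priority: P6.

P6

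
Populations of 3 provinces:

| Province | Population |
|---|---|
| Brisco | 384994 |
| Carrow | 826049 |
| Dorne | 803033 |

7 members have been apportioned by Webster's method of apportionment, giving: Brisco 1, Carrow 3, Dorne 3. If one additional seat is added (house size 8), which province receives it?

Brisco

Priority for the next seat is population ÷ (current seats + 0.5).
Priorities: Brisco 256662.667, Carrow 236014.000, Dorne 229438.000.
Highest priority: Brisco.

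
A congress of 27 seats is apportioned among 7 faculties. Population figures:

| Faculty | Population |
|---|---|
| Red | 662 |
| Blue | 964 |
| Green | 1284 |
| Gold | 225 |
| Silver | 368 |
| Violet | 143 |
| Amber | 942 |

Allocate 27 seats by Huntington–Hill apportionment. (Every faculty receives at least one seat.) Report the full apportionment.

With divisor 171.8: modified quotas Red 3.853, Blue 5.611, Green 7.474, Gold 1.310, Silver 2.142, Violet 0.832, Amber 5.483.
Geometric-mean thresholds: Red √(3·4)=3.464, Blue √(5·6)=5.477, Green √(7·8)=7.483, Gold √(1·2)=1.414, Silver √(2·3)=2.449, Violet (min 1), Amber √(5·6)=5.477.
Each quota rounded against its threshold gives Red 4, Blue 6, Green 7, Gold 1, Silver 2, Violet 1, Amber 6 (total 27).

Red 4, Blue 6, Green 7, Gold 1, Silver 2, Violet 1, Amber 6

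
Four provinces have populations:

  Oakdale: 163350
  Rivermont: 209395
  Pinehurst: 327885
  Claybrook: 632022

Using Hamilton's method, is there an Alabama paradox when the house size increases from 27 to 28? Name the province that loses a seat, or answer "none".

At 27 seats: Oakdale 3, Rivermont 4, Pinehurst 7, Claybrook 13.
At 28 seats: Oakdale 4, Rivermont 4, Pinehurst 7, Claybrook 13.
No province's allocation decreased.

none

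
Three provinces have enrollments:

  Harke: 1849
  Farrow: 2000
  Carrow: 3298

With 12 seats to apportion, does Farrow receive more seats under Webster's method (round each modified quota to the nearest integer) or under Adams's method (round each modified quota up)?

Webster: Harke 3, Farrow 3, Carrow 6.
Adams: Harke 3, Farrow 4, Carrow 5.
Farrow gets 3 under Webster and 4 under Adams.

Adams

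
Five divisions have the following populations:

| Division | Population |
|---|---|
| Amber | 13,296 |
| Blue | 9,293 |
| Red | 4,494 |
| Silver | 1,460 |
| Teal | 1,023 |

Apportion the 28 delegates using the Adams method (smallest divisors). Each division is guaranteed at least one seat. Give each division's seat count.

Amber 12, Blue 9, Red 4, Silver 2, Teal 1

Standard divisor 29566/28 ≈ 1055.929; standard quotas: Amber 12.592, Blue 8.801, Red 4.256, Silver 1.383, Teal 0.969.
Rounding up gives 13, 9, 5, 2, 1 = 30 seats, so the divisor must be adjusted.
With modified divisor 1140: modified quotas Amber 11.663, Blue 8.152, Red 3.942, Silver 1.281, Teal 0.897.
Rounding up: Amber 12, Blue 9, Red 4, Silver 2, Teal 1 (total 28).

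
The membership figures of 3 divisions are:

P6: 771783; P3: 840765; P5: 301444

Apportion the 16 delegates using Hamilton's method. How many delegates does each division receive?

Total 1913992; standard divisor 1913992/16 ≈ 119624.5.
Standard quotas: P6 6.4517, P3 7.0284, P5 2.5199.
Lower quotas: P6 6, P3 7, P5 2 (sum 15, leaving 1 seat).
Remainders in descending order: P5 0.5199, P6 0.4517, P3 0.0284.
The surplus seat goes to P5.

P6: 6, P3: 7, P5: 3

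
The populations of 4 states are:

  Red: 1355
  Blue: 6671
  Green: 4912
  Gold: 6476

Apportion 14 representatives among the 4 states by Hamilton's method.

Red=1; Blue=5; Green=3; Gold=5

The standard divisor is 19414/14 ≈ 1386.714.
Standard quotas: Red 0.9771, Blue 4.8107, Green 3.5422, Gold 4.6700.
Lower quotas: Red 0, Blue 4, Green 3, Gold 4 (sum 11, leaving 3 seats).
Remainders in descending order: Red 0.9771, Blue 0.8107, Gold 0.6700, Green 0.5422.
The surplus seats go to Red, Blue, Gold.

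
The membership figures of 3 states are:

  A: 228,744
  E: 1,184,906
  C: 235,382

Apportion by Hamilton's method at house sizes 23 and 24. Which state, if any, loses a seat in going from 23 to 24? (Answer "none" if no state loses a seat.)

none

At 23 seats: A 3, E 17, C 3.
At 24 seats: A 3, E 17, C 4.
No state's allocation decreased.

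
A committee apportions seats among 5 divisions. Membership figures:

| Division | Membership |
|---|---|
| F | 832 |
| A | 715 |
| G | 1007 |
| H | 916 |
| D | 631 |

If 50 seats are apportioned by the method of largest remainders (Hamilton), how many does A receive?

9

Total 4101; standard divisor 4101/50 ≈ 82.02.
Standard quotas: F 10.144, A 8.717, G 12.277, H 11.168, D 7.693.
Lower quotas: F 10, A 8, G 12, H 11, D 7 (sum 48, leaving 2 seats).
Remainders in descending order: A 0.717, D 0.693, G 0.277, H 0.168, F 0.144.
The surplus seats go to A, D.
A receives 9.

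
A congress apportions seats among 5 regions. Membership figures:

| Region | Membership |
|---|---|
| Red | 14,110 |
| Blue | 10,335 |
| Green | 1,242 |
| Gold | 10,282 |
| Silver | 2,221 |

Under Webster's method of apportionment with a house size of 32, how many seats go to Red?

Standard divisor 38190/32 ≈ 1193.438; standard quotas: Red 11.823, Blue 8.660, Green 1.041, Gold 8.615, Silver 1.861.
Rounding to the nearest integer gives 12, 9, 1, 9, 2 = 33 seats, so the divisor must be adjusted.
With modified divisor 1213: modified quotas Red 11.632, Blue 8.520, Green 1.024, Gold 8.477, Silver 1.831.
Rounding to the nearest integer: Red 12, Blue 9, Green 1, Gold 8, Silver 2 (total 32).
Red receives 12.

12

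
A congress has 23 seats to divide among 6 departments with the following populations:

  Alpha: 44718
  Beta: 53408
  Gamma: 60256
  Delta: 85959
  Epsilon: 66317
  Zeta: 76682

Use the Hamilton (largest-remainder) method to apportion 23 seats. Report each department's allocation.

Alpha=3, Beta=3, Gamma=4, Delta=5, Epsilon=4, Zeta=4

The standard divisor is 387340/23 ≈ 16840.87.
Standard quotas: Alpha 2.6553, Beta 3.1713, Gamma 3.5780, Delta 5.1042, Epsilon 3.9379, Zeta 4.5533.
Lower quotas: Alpha 2, Beta 3, Gamma 3, Delta 5, Epsilon 3, Zeta 4 (sum 20, leaving 3 seats).
Remainders in descending order: Epsilon 0.9379, Alpha 0.6553, Gamma 0.5780, Zeta 0.5533, Beta 0.1713, Delta 0.1042.
Largest remainders: Epsilon, Alpha, Gamma receive the extra seats.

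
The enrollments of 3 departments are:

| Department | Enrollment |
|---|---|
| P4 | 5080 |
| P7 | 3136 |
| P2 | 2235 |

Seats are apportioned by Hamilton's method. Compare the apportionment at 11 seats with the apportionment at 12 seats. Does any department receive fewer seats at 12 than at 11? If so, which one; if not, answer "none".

P2

At 11 seats: P4 5, P7 3, P2 3.
At 12 seats: P4 6, P7 4, P2 2.
P2 drops from 3 to 2.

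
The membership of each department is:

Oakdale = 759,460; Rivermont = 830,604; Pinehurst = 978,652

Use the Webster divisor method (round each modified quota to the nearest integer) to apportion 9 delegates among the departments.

Standard divisor 2568716/9 ≈ 285412.889; standard quotas: Oakdale 2.661, Rivermont 2.910, Pinehurst 3.429.
Rounding to the nearest integer gives Oakdale 3, Rivermont 3, Pinehurst 3 — total 9, matching the house size, so no adjustment is needed.

Oakdale=3, Rivermont=3, Pinehurst=3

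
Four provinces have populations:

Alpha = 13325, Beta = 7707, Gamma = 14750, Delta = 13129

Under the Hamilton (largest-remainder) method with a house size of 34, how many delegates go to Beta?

Total 48911; standard divisor 48911/34 ≈ 1438.559.
Standard quotas: Alpha 9.2627, Beta 5.3574, Gamma 10.2533, Delta 9.1265.
Lower quotas: Alpha 9, Beta 5, Gamma 10, Delta 9 (sum 33, leaving 1 seat).
Remainders in descending order: Beta 0.3574, Alpha 0.2627, Gamma 0.2533, Delta 0.1265.
Largest remainder: Beta receives the extra seat.
Beta receives 6.

6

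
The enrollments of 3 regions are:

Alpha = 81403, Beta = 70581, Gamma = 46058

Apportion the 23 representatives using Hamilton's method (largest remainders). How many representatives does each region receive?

The standard divisor is 198042/23 ≈ 8610.522.
Standard quotas: Alpha 9.4539, Beta 8.1971, Gamma 5.3490.
Lower quotas: Alpha 9, Beta 8, Gamma 5 (sum 22, leaving 1 seat).
Remainders in descending order: Alpha 0.4539, Gamma 0.3490, Beta 0.1971.
The surplus seat goes to Alpha.

Alpha=10, Beta=8, Gamma=5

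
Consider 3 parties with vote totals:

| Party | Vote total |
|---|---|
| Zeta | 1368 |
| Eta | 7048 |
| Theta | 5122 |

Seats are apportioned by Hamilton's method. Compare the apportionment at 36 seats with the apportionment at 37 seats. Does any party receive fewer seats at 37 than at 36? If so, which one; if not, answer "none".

At 36 seats: Zeta 4, Eta 19, Theta 13.
At 37 seats: Zeta 4, Eta 19, Theta 14.
No party's allocation decreased.

none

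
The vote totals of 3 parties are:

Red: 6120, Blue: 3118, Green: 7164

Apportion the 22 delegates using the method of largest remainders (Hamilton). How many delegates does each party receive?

Red 8; Blue 4; Green 10

The standard divisor is 16402/22 ≈ 745.545.
Standard quotas: Red 8.2088, Blue 4.1822, Green 9.6091.
Lower quotas: Red 8, Blue 4, Green 9 (sum 21, leaving 1 seat).
Remainders in descending order: Green 0.6091, Red 0.2088, Blue 0.1822.
Largest remainder: Green receives the extra seat.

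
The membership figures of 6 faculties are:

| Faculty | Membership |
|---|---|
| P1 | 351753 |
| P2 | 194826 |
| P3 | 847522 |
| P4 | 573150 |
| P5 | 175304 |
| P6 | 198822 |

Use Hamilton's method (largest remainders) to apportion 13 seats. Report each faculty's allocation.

P1=2; P2=1; P3=5; P4=3; P5=1; P6=1

Total 2341377; standard divisor 2341377/13 ≈ 180105.923.
Standard quotas: P1 1.9530, P2 1.0817, P3 4.7057, P4 3.1823, P5 0.9733, P6 1.1039.
Lower quotas: P1 1, P2 1, P3 4, P4 3, P5 0, P6 1 (sum 10, leaving 3 seats).
Remainders in descending order: P5 0.9733, P1 0.9530, P3 0.7057, P4 0.1823, P6 0.1039, P2 0.0817.
The surplus seats go to P5, P1, P3.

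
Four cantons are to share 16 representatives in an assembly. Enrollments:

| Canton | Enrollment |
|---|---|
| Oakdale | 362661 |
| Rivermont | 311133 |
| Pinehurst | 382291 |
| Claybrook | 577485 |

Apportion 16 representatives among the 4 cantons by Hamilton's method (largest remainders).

Oakdale=3; Rivermont=3; Pinehurst=4; Claybrook=6

Total 1633570; standard divisor 1633570/16 ≈ 102098.125.
Standard quotas: Oakdale 3.5521, Rivermont 3.0474, Pinehurst 3.7443, Claybrook 5.6562.
Lower quotas: Oakdale 3, Rivermont 3, Pinehurst 3, Claybrook 5 (sum 14, leaving 2 seats).
Remainders in descending order: Pinehurst 0.7443, Claybrook 0.6562, Oakdale 0.5521, Rivermont 0.0474.
Largest remainders: Pinehurst, Claybrook receive the extra seats.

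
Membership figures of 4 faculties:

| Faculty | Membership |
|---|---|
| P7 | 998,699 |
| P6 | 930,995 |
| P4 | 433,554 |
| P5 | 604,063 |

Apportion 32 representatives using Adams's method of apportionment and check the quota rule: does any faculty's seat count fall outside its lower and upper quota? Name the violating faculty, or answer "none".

none

Standard quotas: P7 10.770, P6 10.040, P4 4.676, P5 6.514.
Adams allocation: P7 10, P6 10, P4 5, P5 7.
Every allocation lies between the lower and upper quota.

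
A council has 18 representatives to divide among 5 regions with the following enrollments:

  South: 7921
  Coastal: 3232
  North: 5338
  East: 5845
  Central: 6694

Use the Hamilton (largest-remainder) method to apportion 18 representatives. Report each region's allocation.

South=5, Coastal=2, North=3, East=4, Central=4

Standard divisor: 29030 ÷ 18 ≈ 1612.778.
Standard quotas: South 4.9114, Coastal 2.0040, North 3.3098, East 3.6242, Central 4.1506.
Lower quotas: South 4, Coastal 2, North 3, East 3, Central 4 (sum 16, leaving 2 seats).
Remainders in descending order: South 0.9114, East 0.6242, North 0.3098, Central 0.1506, Coastal 0.0040.
The surplus seats go to South, East.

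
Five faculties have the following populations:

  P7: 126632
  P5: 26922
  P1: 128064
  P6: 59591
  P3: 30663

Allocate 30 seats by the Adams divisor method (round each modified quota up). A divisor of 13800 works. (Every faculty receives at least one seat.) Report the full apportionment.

P7: 10, P5: 2, P1: 10, P6: 5, P3: 3

With modified divisor 13800: modified quotas P7 9.176, P5 1.951, P1 9.280, P6 4.318, P3 2.222.
Rounding up: P7 10, P5 2, P1 10, P6 5, P3 3 (total 30).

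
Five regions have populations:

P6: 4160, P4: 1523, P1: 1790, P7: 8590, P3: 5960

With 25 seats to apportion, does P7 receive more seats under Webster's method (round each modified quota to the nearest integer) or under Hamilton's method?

Webster: P6 5, P4 2, P1 2, P7 9, P3 7.
Hamilton: P6 4, P4 2, P1 2, P7 10, P3 7.
P7 gets 9 under Webster and 10 under Hamilton.

Hamilton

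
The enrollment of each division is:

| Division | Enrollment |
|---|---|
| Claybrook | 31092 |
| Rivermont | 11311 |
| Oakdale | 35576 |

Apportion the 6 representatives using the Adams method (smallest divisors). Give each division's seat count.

Claybrook: 2, Rivermont: 1, Oakdale: 3

Standard divisor 77979/6 ≈ 12996.5; standard quotas: Claybrook 2.392, Rivermont 0.870, Oakdale 2.737.
Rounding up gives 3, 1, 3 = 7 seats, so the divisor must be adjusted.
With modified divisor 16700: modified quotas Claybrook 1.862, Rivermont 0.677, Oakdale 2.130.
Rounding up: Claybrook 2, Rivermont 1, Oakdale 3 (total 6).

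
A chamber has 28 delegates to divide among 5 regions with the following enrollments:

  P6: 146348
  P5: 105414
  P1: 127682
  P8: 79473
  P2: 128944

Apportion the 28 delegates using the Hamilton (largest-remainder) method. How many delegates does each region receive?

P6 7; P5 5; P1 6; P8 4; P2 6

Total 587861; standard divisor 587861/28 ≈ 20995.036.
Standard quotas: P6 6.9706, P5 5.0209, P1 6.0815, P8 3.7853, P2 6.1416.
Lower quotas: P6 6, P5 5, P1 6, P8 3, P2 6 (sum 26, leaving 2 seats).
Remainders in descending order: P6 0.9706, P8 0.7853, P2 0.1416, P1 0.0815, P5 0.0209.
The surplus seats go to P6, P8.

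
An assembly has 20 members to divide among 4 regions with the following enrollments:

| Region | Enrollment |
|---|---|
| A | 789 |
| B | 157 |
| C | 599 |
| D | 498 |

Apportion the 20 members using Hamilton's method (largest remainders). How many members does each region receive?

A 8, B 1, C 6, D 5

Standard divisor: 2043 ÷ 20 ≈ 102.15.
Standard quotas: A 7.724, B 1.537, C 5.864, D 4.875.
Lower quotas: A 7, B 1, C 5, D 4 (sum 17, leaving 3 seats).
Remainders in descending order: D 0.875, C 0.864, A 0.724, B 0.537.
The surplus seats go to D, C, A.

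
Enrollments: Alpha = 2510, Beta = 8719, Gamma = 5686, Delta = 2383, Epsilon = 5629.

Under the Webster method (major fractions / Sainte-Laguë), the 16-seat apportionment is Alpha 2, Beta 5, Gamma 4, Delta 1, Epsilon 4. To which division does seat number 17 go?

Priority for the next seat is population ÷ (current seats + 0.5).
Priorities: Alpha 1004.000, Beta 1585.273, Gamma 1263.556, Delta 1588.667, Epsilon 1250.889.
Highest priority: Delta.

Delta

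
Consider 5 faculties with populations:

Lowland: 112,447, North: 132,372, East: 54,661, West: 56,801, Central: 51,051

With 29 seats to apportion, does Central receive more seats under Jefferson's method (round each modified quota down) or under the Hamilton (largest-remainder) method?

Hamilton

Jefferson: Lowland 8, North 10, East 4, West 4, Central 3.
Hamilton: Lowland 8, North 9, East 4, West 4, Central 4.
Central gets 3 under Jefferson and 4 under Hamilton.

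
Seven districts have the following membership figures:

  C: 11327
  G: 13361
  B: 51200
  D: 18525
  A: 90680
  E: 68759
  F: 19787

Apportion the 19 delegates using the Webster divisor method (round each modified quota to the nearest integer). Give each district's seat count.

Standard divisor 273639/19 ≈ 14402.053; standard quotas: C 0.786, G 0.928, B 3.555, D 1.286, A 6.296, E 4.774, F 1.374.
Rounding to the nearest integer gives C 1, G 1, B 4, D 1, A 6, E 5, F 1 — total 19, matching the house size, so no adjustment is needed.

C 1, G 1, B 4, D 1, A 6, E 5, F 1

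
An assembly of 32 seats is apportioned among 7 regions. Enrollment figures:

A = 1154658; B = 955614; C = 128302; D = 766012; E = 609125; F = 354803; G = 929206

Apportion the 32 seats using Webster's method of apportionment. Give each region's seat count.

A=8, B=6, C=1, D=5, E=4, F=2, G=6

Standard divisor 4897720/32 ≈ 153053.75; standard quotas: A 7.544, B 6.244, C 0.838, D 5.005, E 3.980, F 2.318, G 6.071.
Rounding to the nearest integer gives A 8, B 6, C 1, D 5, E 4, F 2, G 6 — total 32, matching the house size, so no adjustment is needed.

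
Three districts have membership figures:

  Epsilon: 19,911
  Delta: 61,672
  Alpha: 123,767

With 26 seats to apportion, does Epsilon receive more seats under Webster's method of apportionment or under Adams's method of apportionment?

Adams

Webster: Epsilon 2, Delta 8, Alpha 16.
Adams: Epsilon 3, Delta 8, Alpha 15.
Epsilon gets 2 under Webster and 3 under Adams.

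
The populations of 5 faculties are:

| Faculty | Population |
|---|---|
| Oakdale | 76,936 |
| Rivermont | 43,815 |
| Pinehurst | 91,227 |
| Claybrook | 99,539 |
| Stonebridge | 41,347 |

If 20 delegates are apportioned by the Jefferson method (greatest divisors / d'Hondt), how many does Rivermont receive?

2

Standard divisor 352864/20 ≈ 17643.2; standard quotas: Oakdale 4.361, Rivermont 2.483, Pinehurst 5.171, Claybrook 5.642, Stonebridge 2.344.
Rounding down gives 4, 2, 5, 5, 2 = 18 seats, so the divisor must be adjusted.
With modified divisor 15300: modified quotas Oakdale 5.028, Rivermont 2.864, Pinehurst 5.963, Claybrook 6.506, Stonebridge 2.702.
Rounding down: Oakdale 5, Rivermont 2, Pinehurst 5, Claybrook 6, Stonebridge 2 (total 20).
Rivermont receives 2.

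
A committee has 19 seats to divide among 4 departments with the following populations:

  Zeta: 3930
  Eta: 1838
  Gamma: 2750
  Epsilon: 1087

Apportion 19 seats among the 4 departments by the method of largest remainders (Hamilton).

Total 9605; standard divisor 9605/19 ≈ 505.526.
Standard quotas: Zeta 7.774, Eta 3.636, Gamma 5.440, Epsilon 2.150.
Lower quotas: Zeta 7, Eta 3, Gamma 5, Epsilon 2 (sum 17, leaving 2 seats).
Remainders in descending order: Zeta 0.774, Eta 0.636, Gamma 0.440, Epsilon 0.150.
Largest remainders: Zeta, Eta receive the extra seats.

Zeta: 8; Eta: 4; Gamma: 5; Epsilon: 2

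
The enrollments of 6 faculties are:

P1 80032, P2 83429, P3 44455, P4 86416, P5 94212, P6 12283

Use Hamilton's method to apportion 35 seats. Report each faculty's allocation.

The standard divisor is 400827/35 ≈ 11452.2.
Standard quotas: P1 6.9884, P2 7.2850, P3 3.8818, P4 7.5458, P5 8.2265, P6 1.0725.
Lower quotas: P1 6, P2 7, P3 3, P4 7, P5 8, P6 1 (sum 32, leaving 3 seats).
Remainders in descending order: P1 0.9884, P3 0.8818, P4 0.5458, P2 0.2850, P5 0.2265, P6 0.0725.
Largest remainders: P1, P3, P4 receive the extra seats.

P1=7, P2=7, P3=4, P4=8, P5=8, P6=1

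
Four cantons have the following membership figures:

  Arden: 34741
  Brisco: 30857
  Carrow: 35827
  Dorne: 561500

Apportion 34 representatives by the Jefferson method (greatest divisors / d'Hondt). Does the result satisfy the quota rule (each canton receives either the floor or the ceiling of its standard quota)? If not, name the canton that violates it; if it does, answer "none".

Standard quotas: Arden 1.782, Brisco 1.583, Carrow 1.837, Dorne 28.798.
Jefferson allocation: Arden 1, Brisco 1, Carrow 1, Dorne 31.
Dorne has quota 28.798 (lower 28, upper 29) but receives 31 — outside the quota interval.

Dorne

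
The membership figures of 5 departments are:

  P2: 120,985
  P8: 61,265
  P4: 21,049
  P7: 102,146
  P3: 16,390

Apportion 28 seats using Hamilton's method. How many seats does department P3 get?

1

The standard divisor is 321835/28 ≈ 11494.107.
Standard quotas: P2 10.5258, P8 5.3301, P4 1.8313, P7 8.8868, P3 1.4259.
Lower quotas: P2 10, P8 5, P4 1, P7 8, P3 1 (sum 25, leaving 3 seats).
Remainders in descending order: P7 0.8868, P4 0.8313, P2 0.5258, P3 0.4259, P8 0.3301.
Largest remainders: P7, P4, P2 receive the extra seats.
P3 receives 1.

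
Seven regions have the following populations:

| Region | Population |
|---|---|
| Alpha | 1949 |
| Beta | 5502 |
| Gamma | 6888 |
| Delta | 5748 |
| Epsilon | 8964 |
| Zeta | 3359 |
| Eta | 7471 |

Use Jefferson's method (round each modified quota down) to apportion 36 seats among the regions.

Alpha: 1, Beta: 5, Gamma: 6, Delta: 5, Epsilon: 9, Zeta: 3, Eta: 7

Standard divisor 39881/36 ≈ 1107.806; standard quotas: Alpha 1.759, Beta 4.967, Gamma 6.218, Delta 5.189, Epsilon 8.092, Zeta 3.032, Eta 6.744.
Rounding down gives 1, 4, 6, 5, 8, 3, 6 = 33 seats, so the divisor must be adjusted.
With modified divisor 990: modified quotas Alpha 1.969, Beta 5.558, Gamma 6.958, Delta 5.806, Epsilon 9.055, Zeta 3.393, Eta 7.546.
Rounding down: Alpha 1, Beta 5, Gamma 6, Delta 5, Epsilon 9, Zeta 3, Eta 7 (total 36).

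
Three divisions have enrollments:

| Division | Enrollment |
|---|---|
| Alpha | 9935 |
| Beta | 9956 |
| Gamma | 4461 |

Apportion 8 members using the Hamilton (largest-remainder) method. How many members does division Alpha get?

Standard divisor: 24352 ÷ 8 = 3044.
Standard quotas: Alpha 3.2638, Beta 3.2707, Gamma 1.4655.
Lower quotas: Alpha 3, Beta 3, Gamma 1 (sum 7, leaving 1 seat).
Remainders in descending order: Gamma 0.4655, Beta 0.2707, Alpha 0.2638.
The surplus seat goes to Gamma.
Alpha receives 3.

3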